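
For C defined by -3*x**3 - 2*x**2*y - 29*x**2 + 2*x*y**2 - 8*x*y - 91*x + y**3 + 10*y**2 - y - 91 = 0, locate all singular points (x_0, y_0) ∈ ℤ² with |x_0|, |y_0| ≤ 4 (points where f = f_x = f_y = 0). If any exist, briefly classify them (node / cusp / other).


Singular points: {(-3, -1)}; classification: cusp.

Compute partial derivatives:
  f_x = -9*x**2 - 4*x*y - 58*x + 2*y**2 - 8*y - 91.
  f_y = -2*x**2 + 4*x*y - 8*x + 3*y**2 + 20*y - 1.
Scan x_0 ∈ {−4, ..., 4}. For each x_0, f_y(x_0, y) is a polynomial in y; find its integer roots y ∈ {−4, ..., 4}, then test f_x and f at those candidates.
  x = -4: f_y(-4, y) = 3*y**2 + 4*y - 1; no integer root y with |y| ≤ 4.
  x = -3: f_y(-3, y) = 3*y**2 + 8*y + 5; vanishes at y ∈ {-1}. (-3, -1): f_x = 0, f = 0 — SINGULAR.
  x = -2: f_y(-2, y) = 3*y**2 + 12*y + 7; no integer root y with |y| ≤ 4.
  x = -1: f_y(-1, y) = 3*y**2 + 16*y + 5; no integer root y with |y| ≤ 4.
  x = 0: f_y(0, y) = 3*y**2 + 20*y - 1; no integer root y with |y| ≤ 4.
  x = 1: f_y(1, y) = 3*y**2 + 24*y - 11; no integer root y with |y| ≤ 4.
  x = 2: f_y(2, y) = 3*y**2 + 28*y - 25; no integer root y with |y| ≤ 4.
  x = 3: f_y(3, y) = 3*y**2 + 32*y - 43; no integer root y with |y| ≤ 4.
  x = 4: f_y(4, y) = 3*y**2 + 36*y - 65; no integer root y with |y| ≤ 4.
Only singular point on the grid: (-3, -1).
Classify: substitute x = -3 + u, y = -1 + v and expand: f = -3*u**3 - 2*u**2*v + 2*u*v**2 + v**3 + v**2.
No constant or linear terms (consistent with a singular point). Quadratic part: v**2. Cubic part: -3*u**3 - 2*u**2*v + 2*u*v**2 + v**3.
The quadratic part v**2 is a perfect square, so there is a single (double) tangent line v = 0, i.e. y = -1. Restricting the cubic part to that line (v = 0) leaves -3*u**3 ≠ 0, so f is not divisible by v and the branch is v² ≈ 3*u**3 to lowest order — this is a cusp.
Classification: cusp.


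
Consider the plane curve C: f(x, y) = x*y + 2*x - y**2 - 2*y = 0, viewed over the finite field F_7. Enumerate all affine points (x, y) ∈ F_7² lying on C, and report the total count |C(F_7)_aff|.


Affine F_7-points: {(0, 0), (0, 5), (1, 1), (1, 5), (2, 2), (2, 5), (3, 3), (3, 5), (4, 4), (4, 5), (5, 5), (6, 5), (6, 6)}; count = 13.

For each of the 49 pairs (x, y) ∈ F_7², evaluate f(x, y) mod 7. Record the zeros.
  x = 0: [0↦0, 1↦4, 2↦6, 3↦6, 4↦4, 5↦0, 6↦1]  zeros at y ∈ {0, 5}
  x = 1: [0↦2, 1↦0, 2↦3, 3↦4, 4↦3, 5↦0, 6↦2]  zeros at y ∈ {1, 5}
  x = 2: [0↦4, 1↦3, 2↦0, 3↦2, 4↦2, 5↦0, 6↦3]  zeros at y ∈ {2, 5}
  x = 3: [0↦6, 1↦6, 2↦4, 3↦0, 4↦1, 5↦0, 6↦4]  zeros at y ∈ {3, 5}
  x = 4: [0↦1, 1↦2, 2↦1, 3↦5, 4↦0, 5↦0, 6↦5]  zeros at y ∈ {4, 5}
  x = 5: [0↦3, 1↦5, 2↦5, 3↦3, 4↦6, 5↦0, 6↦6]  zeros at y ∈ {5}
  x = 6: [0↦5, 1↦1, 2↦2, 3↦1, 4↦5, 5↦0, 6↦0]  zeros at y ∈ {5, 6}
Collecting zeros: affine points = {(0, 0), (0, 5), (1, 1), (1, 5), (2, 2), (2, 5), (3, 3), (3, 5), (4, 4), (4, 5), (5, 5), (6, 5), (6, 6)}.
Total count |C(F_7)_aff| = 13.


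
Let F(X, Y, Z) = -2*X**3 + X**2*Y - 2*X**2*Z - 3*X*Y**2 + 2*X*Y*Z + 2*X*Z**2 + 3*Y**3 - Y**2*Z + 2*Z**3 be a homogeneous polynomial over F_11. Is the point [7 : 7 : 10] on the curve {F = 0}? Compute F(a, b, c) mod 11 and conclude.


F(7,7,10) ≡ 4 (mod 11); P is NOT on the curve.

Evaluate F(7, 7, 10) term-by-term (mod 11).
  -2*X**3 ↦ -2·343·1·1 = -686
  X**2*Y ↦ 1·49·7·1 = 343
  -2*X**2*Z ↦ -2·49·1·10 = -980
  -3*X*Y**2 ↦ -3·7·49·1 = -1029
  2*X*Y*Z ↦ 2·7·7·10 = 980
  2*X*Z**2 ↦ 2·7·1·100 = 1400
  3*Y**3 ↦ 3·1·343·1 = 1029
  -Y**2*Z ↦ -1·1·49·10 = -490
  2*Z**3 ↦ 2·1·1·1000 = 2000
Sum: F(7, 7, 10) = (-686) + (343) + (-980) + (-1029) + (980) + (1400) + (1029) + (-490) + (2000) = 2567.
Reducing mod 11: 2567 ≡ 4 (mod 11).
Since F(a, b, c) ≡ 4 ≠ 0 (mod 11), P does NOT lie on the curve.


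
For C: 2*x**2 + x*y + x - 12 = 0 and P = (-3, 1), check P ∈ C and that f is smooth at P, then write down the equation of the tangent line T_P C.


Tangent line at P: -10*x - 3*y - 27 = 0.

Step 1: f(-3, 1) = 0, so P lies on C.
Step 2: partial derivatives
  f_x(x, y) = 4*x + y + 1, f_y(x, y) = x.
  f_x(P) = -10, f_y(P) = -3 (gradient nonzero, so P is smooth).
Step 3: tangent line at P: -10·(x − -3) + -3·(y − 1) = 0.
Expanding: -10*x - 3*y - 27 = 0.


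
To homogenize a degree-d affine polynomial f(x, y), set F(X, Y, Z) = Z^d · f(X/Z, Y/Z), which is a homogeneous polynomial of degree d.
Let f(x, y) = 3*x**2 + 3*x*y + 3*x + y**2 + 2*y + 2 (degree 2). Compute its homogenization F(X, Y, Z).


F(X, Y, Z) = 3*X**2 + 3*X*Y + 3*X*Z + Y**2 + 2*Y*Z + 2*Z**2

deg(f) = 2.
Substitute x = X/Z, y = Y/Z into f, then multiply by Z^2.
  monomial 3·x^2·y^0 ↦ 3·X^2·Y^0·Z^0.
  monomial 3·x^1·y^1 ↦ 3·X^1·Y^1·Z^0.
  monomial 3·x^1·y^0 ↦ 3·X^1·Y^0·Z^1.
  monomial 1·x^0·y^2 ↦ 1·X^0·Y^2·Z^0.
  monomial 2·x^0·y^1 ↦ 2·X^0·Y^1·Z^1.
  monomial 2·x^0·y^0 ↦ 2·X^0·Y^0·Z^2.
Collecting: F(X, Y, Z) = 3*X**2 + 3*X*Y + 3*X*Z + Y**2 + 2*Y*Z + 2*Z**2.


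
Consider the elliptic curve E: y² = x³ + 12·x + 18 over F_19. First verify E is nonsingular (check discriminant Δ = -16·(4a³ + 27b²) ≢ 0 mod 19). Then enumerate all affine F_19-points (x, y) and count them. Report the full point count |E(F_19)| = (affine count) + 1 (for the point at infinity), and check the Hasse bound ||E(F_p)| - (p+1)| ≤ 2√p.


Affine points = {(3, 9), (3, 10), (4, 4), (4, 15), (9, 0), (10, 6), (10, 13), (12, 3), (12, 16), (14, 2), (14, 17), (15, 1), (15, 18), (17, 9), (17, 10), (18, 9), (18, 10)}; affine count = 17; |E(F_19)| = 18.

Discriminant check: Δ ∝ 4a³ + 27b² = 4·12³ + 27·18² = 4·1728 + 27·324 ≡ 4 (mod 19). Nonzero ⇒ E is nonsingular.
For each x ∈ F_19, compute rhs = x³ + 12·x + 18 mod 19, then count y ∈ F_19 with y² ≡ rhs.
  x = 0: rhs = 18, matching y values: none (0 points).
  x = 1: rhs = 12, matching y values: none (0 points).
  x = 2: rhs = 12, matching y values: none (0 points).
  x = 3: rhs = 5, matching y values: 9, 10 (2 points).
  x = 4: rhs = 16, matching y values: 4, 15 (2 points).
  x = 5: rhs = 13, matching y values: none (0 points).
  x = 6: rhs = 2, matching y values: none (0 points).
  x = 7: rhs = 8, matching y values: none (0 points).
  x = 8: rhs = 18, matching y values: none (0 points).
  x = 9: rhs = 0, matching y values: 0 (1 points).
  x = 10: rhs = 17, matching y values: 6, 13 (2 points).
  x = 11: rhs = 18, matching y values: none (0 points).
  x = 12: rhs = 9, matching y values: 3, 16 (2 points).
  x = 13: rhs = 15, matching y values: none (0 points).
  x = 14: rhs = 4, matching y values: 2, 17 (2 points).
  x = 15: rhs = 1, matching y values: 1, 18 (2 points).
  x = 16: rhs = 12, matching y values: none (0 points).
  x = 17: rhs = 5, matching y values: 9, 10 (2 points).
  x = 18: rhs = 5, matching y values: 9, 10 (2 points).
Total affine count: 17.
Full point count |E(F_19)| = 17 + 1 = 18.
Hasse bound: |18 − (19+1)| = |-2| = 2 ≤ 2√19 ≈ 8.7178 ✓.


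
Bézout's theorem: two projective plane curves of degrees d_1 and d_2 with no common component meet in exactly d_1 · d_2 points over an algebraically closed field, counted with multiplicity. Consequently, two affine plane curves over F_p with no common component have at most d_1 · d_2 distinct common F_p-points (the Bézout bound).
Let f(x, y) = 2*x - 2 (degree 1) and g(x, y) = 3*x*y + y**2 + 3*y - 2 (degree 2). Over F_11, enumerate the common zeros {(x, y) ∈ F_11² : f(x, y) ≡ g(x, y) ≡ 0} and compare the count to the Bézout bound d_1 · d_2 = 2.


Common zeros: {(1, 8)}; count = 1; Bézout bound = 2.

deg(f) = 1, deg(g) = 2, so Bézout bound = 2.
Scan x ∈ F_11. For each x, list the y ∈ F_11 with f(x, y) ≡ 0 and those with g(x, y) ≡ 0 (mod 11); the common zeros in that column are the intersection.
  x = 0: f ≡ 0 at y ∈ ∅; g ≡ 0 at y ∈ ∅; common: ∅.
  x = 1: f ≡ 0 at y ∈ {0, 1, 2, 3, 4, 5, 6, 7, 8, 9, 10}; g ≡ 0 at y ∈ {8}; common: {8}.
  x = 2: f ≡ 0 at y ∈ ∅; g ≡ 0 at y ∈ {6, 7}; common: ∅.
  x = 3: f ≡ 0 at y ∈ ∅; g ≡ 0 at y ∈ {1, 9}; common: ∅.
  x = 4: f ≡ 0 at y ∈ ∅; g ≡ 0 at y ∈ ∅; common: ∅.
  x = 5: f ≡ 0 at y ∈ ∅; g ≡ 0 at y ∈ ∅; common: ∅.
  x = 6: f ≡ 0 at y ∈ ∅; g ≡ 0 at y ∈ {2, 10}; common: ∅.
  x = 7: f ≡ 0 at y ∈ ∅; g ≡ 0 at y ∈ {4, 5}; common: ∅.
  x = 8: f ≡ 0 at y ∈ ∅; g ≡ 0 at y ∈ {3}; common: ∅.
  x = 9: f ≡ 0 at y ∈ ∅; g ≡ 0 at y ∈ ∅; common: ∅.
  x = 10: f ≡ 0 at y ∈ ∅; g ≡ 0 at y ∈ ∅; common: ∅.
Collecting: common zeros = {(1, 8)}, so the count is 1.
Comparison with the Bézout bound: 1 ≤ 2 = deg(f)·deg(g), as expected for curves with no common component (the affine F_11-count falls short of the bound because intersections may lie at infinity, over extension fields, or carry multiplicity).


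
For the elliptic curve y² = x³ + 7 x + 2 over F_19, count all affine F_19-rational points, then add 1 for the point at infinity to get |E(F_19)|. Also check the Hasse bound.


Affine points = {(2, 9), (2, 10), (8, 0), (11, 2), (11, 17), (12, 3), (12, 16), (15, 9), (15, 10), (16, 7), (16, 12)}; affine count = 11; |E(F_19)| = 12.

Discriminant check: Δ ∝ 4a³ + 27b² = 4·7³ + 27·2² = 4·343 + 27·4 ≡ 17 (mod 19). Nonzero ⇒ E is nonsingular.
For each x ∈ F_19, compute rhs = x³ + 7·x + 2 mod 19, then count y ∈ F_19 with y² ≡ rhs.
  x = 0: rhs = 2, matching y values: none (0 points).
  x = 1: rhs = 10, matching y values: none (0 points).
  x = 2: rhs = 5, matching y values: 9, 10 (2 points).
  x = 3: rhs = 12, matching y values: none (0 points).
  x = 4: rhs = 18, matching y values: none (0 points).
  x = 5: rhs = 10, matching y values: none (0 points).
  x = 6: rhs = 13, matching y values: none (0 points).
  x = 7: rhs = 14, matching y values: none (0 points).
  x = 8: rhs = 0, matching y values: 0 (1 points).
  x = 9: rhs = 15, matching y values: none (0 points).
  x = 10: rhs = 8, matching y values: none (0 points).
  x = 11: rhs = 4, matching y values: 2, 17 (2 points).
  x = 12: rhs = 9, matching y values: 3, 16 (2 points).
  x = 13: rhs = 10, matching y values: none (0 points).
  x = 14: rhs = 13, matching y values: none (0 points).
  x = 15: rhs = 5, matching y values: 9, 10 (2 points).
  x = 16: rhs = 11, matching y values: 7, 12 (2 points).
  x = 17: rhs = 18, matching y values: none (0 points).
  x = 18: rhs = 13, matching y values: none (0 points).
Total affine count: 11.
Full point count |E(F_19)| = 11 + 1 = 12.
Hasse bound: |12 − (19+1)| = |-8| = 8 ≤ 2√19 ≈ 8.7178 ✓.


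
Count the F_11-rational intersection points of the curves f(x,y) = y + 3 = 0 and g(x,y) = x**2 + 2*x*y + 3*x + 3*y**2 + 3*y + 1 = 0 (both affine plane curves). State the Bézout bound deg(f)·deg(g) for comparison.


Common zeros: ∅; count = 0; Bézout bound = 2.

deg(f) = 1, deg(g) = 2, so Bézout bound = 2.
Scan x ∈ F_11. For each x, list the y ∈ F_11 with f(x, y) ≡ 0 and those with g(x, y) ≡ 0 (mod 11); the common zeros in that column are the intersection.
  x = 0: f ≡ 0 at y ∈ {8}; g ≡ 0 at y ∈ ∅; common: ∅.
  x = 1: f ≡ 0 at y ∈ {8}; g ≡ 0 at y ∈ {6, 7}; common: ∅.
  x = 2: f ≡ 0 at y ∈ {8}; g ≡ 0 at y ∈ {0, 5}; common: ∅.
  x = 3: f ≡ 0 at y ∈ {8}; g ≡ 0 at y ∈ ∅; common: ∅.
  x = 4: f ≡ 0 at y ∈ {8}; g ≡ 0 at y ∈ {4, 7}; common: ∅.
  x = 5: f ≡ 0 at y ∈ {8}; g ≡ 0 at y ∈ ∅; common: ∅.
  x = 6: f ≡ 0 at y ∈ {8}; g ≡ 0 at y ∈ {0, 6}; common: ∅.
  x = 7: f ≡ 0 at y ∈ {8}; g ≡ 0 at y ∈ {4, 5}; common: ∅.
  x = 8: f ≡ 0 at y ∈ {8}; g ≡ 0 at y ∈ ∅; common: ∅.
  x = 9: f ≡ 0 at y ∈ {8}; g ≡ 0 at y ∈ ∅; common: ∅.
  x = 10: f ≡ 0 at y ∈ {8}; g ≡ 0 at y ∈ ∅; common: ∅.
Collecting: common zeros = ∅, so the count is 0.
Comparison with the Bézout bound: 0 ≤ 2 = deg(f)·deg(g), as expected for curves with no common component (the affine F_11-count falls short of the bound because intersections may lie at infinity, over extension fields, or carry multiplicity).


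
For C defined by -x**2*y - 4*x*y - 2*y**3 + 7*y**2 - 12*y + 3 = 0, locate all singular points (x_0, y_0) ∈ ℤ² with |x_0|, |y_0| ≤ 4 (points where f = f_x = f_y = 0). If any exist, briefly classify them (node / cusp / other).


Singular points: {(-2, 1)}; classification: node.

Compute partial derivatives:
  f_x = -2*x*y - 4*y.
  f_y = -x**2 - 4*x - 6*y**2 + 14*y - 12.
Scan x_0 ∈ {−4, ..., 4}. For each x_0, f_y(x_0, y) is a polynomial in y; find its integer roots y ∈ {−4, ..., 4}, then test f_x and f at those candidates.
  x = -4: f_y(-4, y) = -6*y**2 + 14*y - 12; no integer root y with |y| ≤ 4.
  x = -3: f_y(-3, y) = -6*y**2 + 14*y - 9; no integer root y with |y| ≤ 4.
  x = -2: f_y(-2, y) = -6*y**2 + 14*y - 8; vanishes at y ∈ {1}. (-2, 1): f_x = 0, f = 0 — SINGULAR.
  x = -1: f_y(-1, y) = -6*y**2 + 14*y - 9; no integer root y with |y| ≤ 4.
  x = 0: f_y(0, y) = -6*y**2 + 14*y - 12; no integer root y with |y| ≤ 4.
  x = 1: f_y(1, y) = -6*y**2 + 14*y - 17; no integer root y with |y| ≤ 4.
  x = 2: f_y(2, y) = -6*y**2 + 14*y - 24; no integer root y with |y| ≤ 4.
  x = 3: f_y(3, y) = -6*y**2 + 14*y - 33; no integer root y with |y| ≤ 4.
  x = 4: f_y(4, y) = -6*y**2 + 14*y - 44; no integer root y with |y| ≤ 4.
Only singular point on the grid: (-2, 1).
Classify: substitute x = -2 + u, y = 1 + v and expand: f = -u**2*v - u**2 - 2*v**3 + v**2.
No constant or linear terms (consistent with a singular point). Quadratic part: -u**2 + v**2. Cubic part: -u**2*v - 2*v**3.
The quadratic part v**2 - u**2 = (v − u)(v + u) splits into two distinct linear factors, so there are two distinct tangent lines y − 1 = ±(x − -2) — this is a node (ordinary double point).
Classification: node.


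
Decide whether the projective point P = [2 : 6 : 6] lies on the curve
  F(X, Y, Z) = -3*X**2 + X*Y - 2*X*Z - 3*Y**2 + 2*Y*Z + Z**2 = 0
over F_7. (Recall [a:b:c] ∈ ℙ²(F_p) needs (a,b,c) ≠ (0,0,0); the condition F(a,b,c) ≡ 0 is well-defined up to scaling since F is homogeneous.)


F(2,6,6) ≡ 4 (mod 7); P is NOT on the curve.

Evaluate F(2, 6, 6) term-by-term (mod 7).
  -3*X**2 ↦ -3·4·1·1 = -12
  X*Y ↦ 1·2·6·1 = 12
  -2*X*Z ↦ -2·2·1·6 = -24
  -3*Y**2 ↦ -3·1·36·1 = -108
  2*Y*Z ↦ 2·1·6·6 = 72
  Z**2 ↦ 1·1·1·36 = 36
Sum: F(2, 6, 6) = (-12) + (12) + (-24) + (-108) + (72) + (36) = -24.
Reducing mod 7: -24 ≡ 4 (mod 7).
Since F(a, b, c) ≡ 4 ≠ 0 (mod 7), P does NOT lie on the curve.


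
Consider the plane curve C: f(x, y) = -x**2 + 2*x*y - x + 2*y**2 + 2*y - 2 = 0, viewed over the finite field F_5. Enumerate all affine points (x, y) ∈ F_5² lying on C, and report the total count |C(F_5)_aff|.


Affine F_5-points: {(0, 2), (2, 1), (3, 2), (3, 4), (4, 1), (4, 4)}; count = 6.

For each of the 25 pairs (x, y) ∈ F_5², evaluate f(x, y) mod 5. Record the zeros.
  x = 0: [0↦3, 1↦2, 2↦0, 3↦2, 4↦3]  zeros at y ∈ {2}
  x = 1: [0↦1, 1↦2, 2↦2, 3↦1, 4↦4]  zeros at y ∈ ∅
  x = 2: [0↦2, 1↦0, 2↦2, 3↦3, 4↦3]  zeros at y ∈ {1}
  x = 3: [0↦1, 1↦1, 2↦0, 3↦3, 4↦0]  zeros at y ∈ {2, 4}
  x = 4: [0↦3, 1↦0, 2↦1, 3↦1, 4↦0]  zeros at y ∈ {1, 4}
Collecting zeros: affine points = {(0, 2), (2, 1), (3, 2), (3, 4), (4, 1), (4, 4)}.
Total count |C(F_5)_aff| = 6.


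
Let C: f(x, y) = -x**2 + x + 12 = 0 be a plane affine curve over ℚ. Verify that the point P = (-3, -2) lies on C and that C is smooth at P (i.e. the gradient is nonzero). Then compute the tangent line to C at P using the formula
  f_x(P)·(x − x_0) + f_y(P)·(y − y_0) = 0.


Tangent line at P: 7*x + 21 = 0.

Step 1: f(-3, -2) = 0, so P lies on C.
Step 2: partial derivatives
  f_x(x, y) = 1 - 2*x, f_y(x, y) = 0.
  f_x(P) = 7, f_y(P) = 0 (gradient nonzero, so P is smooth).
Step 3: tangent line at P: 7·(x − -3) + 0·(y − -2) = 0.
Expanding: 7*x + 21 = 0.


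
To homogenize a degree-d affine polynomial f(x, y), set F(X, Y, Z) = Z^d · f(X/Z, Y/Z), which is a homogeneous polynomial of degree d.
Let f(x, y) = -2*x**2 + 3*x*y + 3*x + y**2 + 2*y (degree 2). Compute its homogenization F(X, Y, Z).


F(X, Y, Z) = -2*X**2 + 3*X*Y + 3*X*Z + Y**2 + 2*Y*Z

deg(f) = 2.
Substitute x = X/Z, y = Y/Z into f, then multiply by Z^2.
  monomial -2·x^2·y^0 ↦ -2·X^2·Y^0·Z^0.
  monomial 3·x^1·y^1 ↦ 3·X^1·Y^1·Z^0.
  monomial 3·x^1·y^0 ↦ 3·X^1·Y^0·Z^1.
  monomial 1·x^0·y^2 ↦ 1·X^0·Y^2·Z^0.
  monomial 2·x^0·y^1 ↦ 2·X^0·Y^1·Z^1.
Collecting: F(X, Y, Z) = -2*X**2 + 3*X*Y + 3*X*Z + Y**2 + 2*Y*Z.


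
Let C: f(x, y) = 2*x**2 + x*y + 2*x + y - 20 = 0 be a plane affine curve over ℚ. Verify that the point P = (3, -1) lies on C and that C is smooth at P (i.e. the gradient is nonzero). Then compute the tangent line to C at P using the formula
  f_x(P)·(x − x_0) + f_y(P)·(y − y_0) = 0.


Tangent line at P: 13*x + 4*y - 35 = 0.

Step 1: f(3, -1) = 0, so P lies on C.
Step 2: partial derivatives
  f_x(x, y) = 4*x + y + 2, f_y(x, y) = x + 1.
  f_x(P) = 13, f_y(P) = 4 (gradient nonzero, so P is smooth).
Step 3: tangent line at P: 13·(x − 3) + 4·(y − -1) = 0.
Expanding: 13*x + 4*y - 35 = 0.


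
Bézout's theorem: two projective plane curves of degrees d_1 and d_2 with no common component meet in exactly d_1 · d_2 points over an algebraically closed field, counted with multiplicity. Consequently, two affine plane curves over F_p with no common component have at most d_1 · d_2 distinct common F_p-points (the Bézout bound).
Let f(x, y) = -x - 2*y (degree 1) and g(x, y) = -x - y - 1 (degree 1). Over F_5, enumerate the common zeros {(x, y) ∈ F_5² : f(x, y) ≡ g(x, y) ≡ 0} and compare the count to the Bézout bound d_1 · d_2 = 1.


Common zeros: {(3, 1)}; count = 1; Bézout bound = 1.

deg(f) = 1, deg(g) = 1, so Bézout bound = 1.
Scan x ∈ F_5. For each x, list the y ∈ F_5 with f(x, y) ≡ 0 and those with g(x, y) ≡ 0 (mod 5); the common zeros in that column are the intersection.
  x = 0: f ≡ 0 at y ∈ {0}; g ≡ 0 at y ∈ {4}; common: ∅.
  x = 1: f ≡ 0 at y ∈ {2}; g ≡ 0 at y ∈ {3}; common: ∅.
  x = 2: f ≡ 0 at y ∈ {4}; g ≡ 0 at y ∈ {2}; common: ∅.
  x = 3: f ≡ 0 at y ∈ {1}; g ≡ 0 at y ∈ {1}; common: {1}.
  x = 4: f ≡ 0 at y ∈ {3}; g ≡ 0 at y ∈ {0}; common: ∅.
Collecting: common zeros = {(3, 1)}, so the count is 1.
Comparison with the Bézout bound: 1 ≤ 1 = deg(f)·deg(g), as expected for curves with no common component (the bound is attained).


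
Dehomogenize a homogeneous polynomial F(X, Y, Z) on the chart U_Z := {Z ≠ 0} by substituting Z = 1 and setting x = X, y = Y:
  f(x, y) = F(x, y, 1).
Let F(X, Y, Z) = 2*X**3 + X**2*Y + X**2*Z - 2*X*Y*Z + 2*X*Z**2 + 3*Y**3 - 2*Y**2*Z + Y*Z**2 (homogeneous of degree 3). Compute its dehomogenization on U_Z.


f(x, y) = 2*x**3 + x**2*y + x**2 - 2*x*y + 2*x + 3*y**3 - 2*y**2 + y

On U_Z we set Z = 1. Each monomial c·X^i·Y^j·Z^k in F becomes c·x^i·y^j·1^k = c·x^i·y^j.
Substituting Z = 1: F(X, Y, 1) = 2*x**3 + x**2*y + x**2 - 2*x*y + 2*x + 3*y**3 - 2*y**2 + y.
Note: deg(f) ≤ deg(F) = 3; strict inequality happens when F is divisible by Z (lost terms).


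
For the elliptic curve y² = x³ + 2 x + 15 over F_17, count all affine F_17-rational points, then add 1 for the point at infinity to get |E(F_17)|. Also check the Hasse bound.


Affine points = {(0, 7), (0, 10), (1, 1), (1, 16), (4, 6), (4, 11), (7, 7), (7, 10), (8, 4), (8, 13), (10, 7), (10, 10), (11, 5), (11, 12), (12, 4), (12, 13), (14, 4), (14, 13)}; affine count = 18; |E(F_17)| = 19.

Discriminant check: Δ ∝ 4a³ + 27b² = 4·2³ + 27·15² = 4·8 + 27·225 ≡ 4 (mod 17). Nonzero ⇒ E is nonsingular.
For each x ∈ F_17, compute rhs = x³ + 2·x + 15 mod 17, then count y ∈ F_17 with y² ≡ rhs.
  x = 0: rhs = 15, matching y values: 7, 10 (2 points).
  x = 1: rhs = 1, matching y values: 1, 16 (2 points).
  x = 2: rhs = 10, matching y values: none (0 points).
  x = 3: rhs = 14, matching y values: none (0 points).
  x = 4: rhs = 2, matching y values: 6, 11 (2 points).
  x = 5: rhs = 14, matching y values: none (0 points).
  x = 6: rhs = 5, matching y values: none (0 points).
  x = 7: rhs = 15, matching y values: 7, 10 (2 points).
  x = 8: rhs = 16, matching y values: 4, 13 (2 points).
  x = 9: rhs = 14, matching y values: none (0 points).
  x = 10: rhs = 15, matching y values: 7, 10 (2 points).
  x = 11: rhs = 8, matching y values: 5, 12 (2 points).
  x = 12: rhs = 16, matching y values: 4, 13 (2 points).
  x = 13: rhs = 11, matching y values: none (0 points).
  x = 14: rhs = 16, matching y values: 4, 13 (2 points).
  x = 15: rhs = 3, matching y values: none (0 points).
  x = 16: rhs = 12, matching y values: none (0 points).
Total affine count: 18.
Full point count |E(F_17)| = 18 + 1 = 19.
Hasse bound: |19 − (17+1)| = |1| = 1 ≤ 2√17 ≈ 8.2462 ✓.


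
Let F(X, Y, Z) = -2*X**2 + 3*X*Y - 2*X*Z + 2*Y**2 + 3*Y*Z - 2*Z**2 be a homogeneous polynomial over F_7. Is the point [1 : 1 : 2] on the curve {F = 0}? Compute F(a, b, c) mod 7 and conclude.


F(1,1,2) ≡ 4 (mod 7); P is NOT on the curve.

Evaluate F(1, 1, 2) term-by-term (mod 7).
  -2*X**2 ↦ -2·1·1·1 = -2
  3*X*Y ↦ 3·1·1·1 = 3
  -2*X*Z ↦ -2·1·1·2 = -4
  2*Y**2 ↦ 2·1·1·1 = 2
  3*Y*Z ↦ 3·1·1·2 = 6
  -2*Z**2 ↦ -2·1·1·4 = -8
Sum: F(1, 1, 2) = (-2) + (3) + (-4) + (2) + (6) + (-8) = -3.
Reducing mod 7: -3 ≡ 4 (mod 7).
Since F(a, b, c) ≡ 4 ≠ 0 (mod 7), P does NOT lie on the curve.


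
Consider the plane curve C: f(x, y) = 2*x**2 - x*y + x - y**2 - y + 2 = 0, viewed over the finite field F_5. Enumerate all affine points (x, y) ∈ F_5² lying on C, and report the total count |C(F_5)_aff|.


Affine F_5-points: {(0, 1), (0, 3), (1, 0), (1, 3)}; count = 4.

For each of the 25 pairs (x, y) ∈ F_5², evaluate f(x, y) mod 5. Record the zeros.
  x = 0: [0↦2, 1↦0, 2↦1, 3↦0, 4↦2]  zeros at y ∈ {1, 3}
  x = 1: [0↦0, 1↦2, 2↦2, 3↦0, 4↦1]  zeros at y ∈ {0, 3}
  x = 2: [0↦2, 1↦3, 2↦2, 3↦4, 4↦4]  zeros at y ∈ ∅
  x = 3: [0↦3, 1↦3, 2↦1, 3↦2, 4↦1]  zeros at y ∈ ∅
  x = 4: [0↦3, 1↦2, 2↦4, 3↦4, 4↦2]  zeros at y ∈ ∅
Collecting zeros: affine points = {(0, 1), (0, 3), (1, 0), (1, 3)}.
Total count |C(F_5)_aff| = 4.


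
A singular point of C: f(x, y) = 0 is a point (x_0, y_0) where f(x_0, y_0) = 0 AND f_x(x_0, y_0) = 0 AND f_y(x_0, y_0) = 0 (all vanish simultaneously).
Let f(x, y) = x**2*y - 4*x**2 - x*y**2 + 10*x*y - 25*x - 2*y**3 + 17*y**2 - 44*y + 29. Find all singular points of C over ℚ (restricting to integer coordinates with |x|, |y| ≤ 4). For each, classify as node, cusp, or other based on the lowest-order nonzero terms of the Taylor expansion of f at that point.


Singular points: {(-2, 3)}; classification: node.

Compute partial derivatives:
  f_x = 2*x*y - 8*x - y**2 + 10*y - 25.
  f_y = x**2 - 2*x*y + 10*x - 6*y**2 + 34*y - 44.
Scan x_0 ∈ {−4, ..., 4}. For each x_0, f_y(x_0, y) is a polynomial in y; find its integer roots y ∈ {−4, ..., 4}, then test f_x and f at those candidates.
  x = -4: f_y(-4, y) = -6*y**2 + 42*y - 68; no integer root y with |y| ≤ 4.
  x = -3: f_y(-3, y) = -6*y**2 + 40*y - 65; no integer root y with |y| ≤ 4.
  x = -2: f_y(-2, y) = -6*y**2 + 38*y - 60; vanishes at y ∈ {3}. (-2, 3): f_x = 0, f = 0 — SINGULAR.
  x = -1: f_y(-1, y) = -6*y**2 + 36*y - 53; no integer root y with |y| ≤ 4.
  x = 0: f_y(0, y) = -6*y**2 + 34*y - 44; vanishes at y ∈ {2}. (0, 2): f_x = -9 ≠ 0.
  x = 1: f_y(1, y) = -6*y**2 + 32*y - 33; no integer root y with |y| ≤ 4.
  x = 2: f_y(2, y) = -6*y**2 + 30*y - 20; no integer root y with |y| ≤ 4.
  x = 3: f_y(3, y) = -6*y**2 + 28*y - 5; no integer root y with |y| ≤ 4.
  x = 4: f_y(4, y) = -6*y**2 + 26*y + 12; no integer root y with |y| ≤ 4.
Only singular point on the grid: (-2, 3).
Classify: substitute x = -2 + u, y = 3 + v and expand: f = u**2*v - u**2 - u*v**2 - 2*v**3 + v**2.
No constant or linear terms (consistent with a singular point). Quadratic part: -u**2 + v**2. Cubic part: u**2*v - u*v**2 - 2*v**3.
The quadratic part v**2 - u**2 = (v − u)(v + u) splits into two distinct linear factors, so there are two distinct tangent lines y − 3 = ±(x − -2) — this is a node (ordinary double point).
Classification: node.


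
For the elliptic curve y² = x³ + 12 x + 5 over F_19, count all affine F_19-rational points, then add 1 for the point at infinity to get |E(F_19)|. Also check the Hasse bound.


Affine points = {(0, 9), (0, 10), (3, 7), (3, 12), (5, 0), (8, 9), (8, 10), (9, 5), (9, 14), (10, 2), (10, 17), (11, 9), (11, 10), (15, 8), (15, 11), (17, 7), (17, 12), (18, 7), (18, 12)}; affine count = 19; |E(F_19)| = 20.

Discriminant check: Δ ∝ 4a³ + 27b² = 4·12³ + 27·5² = 4·1728 + 27·25 ≡ 6 (mod 19). Nonzero ⇒ E is nonsingular.
For each x ∈ F_19, compute rhs = x³ + 12·x + 5 mod 19, then count y ∈ F_19 with y² ≡ rhs.
  x = 0: rhs = 5, matching y values: 9, 10 (2 points).
  x = 1: rhs = 18, matching y values: none (0 points).
  x = 2: rhs = 18, matching y values: none (0 points).
  x = 3: rhs = 11, matching y values: 7, 12 (2 points).
  x = 4: rhs = 3, matching y values: none (0 points).
  x = 5: rhs = 0, matching y values: 0 (1 points).
  x = 6: rhs = 8, matching y values: none (0 points).
  x = 7: rhs = 14, matching y values: none (0 points).
  x = 8: rhs = 5, matching y values: 9, 10 (2 points).
  x = 9: rhs = 6, matching y values: 5, 14 (2 points).
  x = 10: rhs = 4, matching y values: 2, 17 (2 points).
  x = 11: rhs = 5, matching y values: 9, 10 (2 points).
  x = 12: rhs = 15, matching y values: none (0 points).
  x = 13: rhs = 2, matching y values: none (0 points).
  x = 14: rhs = 10, matching y values: none (0 points).
  x = 15: rhs = 7, matching y values: 8, 11 (2 points).
  x = 16: rhs = 18, matching y values: none (0 points).
  x = 17: rhs = 11, matching y values: 7, 12 (2 points).
  x = 18: rhs = 11, matching y values: 7, 12 (2 points).
Total affine count: 19.
Full point count |E(F_19)| = 19 + 1 = 20.
Hasse bound: |20 − (19+1)| = |0| = 0 ≤ 2√19 ≈ 8.7178 ✓.


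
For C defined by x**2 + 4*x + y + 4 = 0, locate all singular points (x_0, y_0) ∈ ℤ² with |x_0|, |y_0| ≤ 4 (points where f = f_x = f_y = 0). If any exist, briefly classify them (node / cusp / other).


No singular points in the scanned grid; C is smooth there.

Compute partial derivatives:
  f_x = 2*x + 4.
  f_y = 1.
f_y = 1 is a nonzero constant, so f_y never vanishes: no point (x, y) can satisfy f = f_x = f_y = 0. In particular no (x, y) ∈ {−4, ..., 4}² is singular; the curve is smooth.


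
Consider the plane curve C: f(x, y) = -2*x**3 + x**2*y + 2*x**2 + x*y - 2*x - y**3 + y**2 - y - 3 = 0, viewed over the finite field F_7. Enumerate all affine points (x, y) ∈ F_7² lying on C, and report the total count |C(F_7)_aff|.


Affine F_7-points: {(0, 6), (1, 2), (1, 4), (3, 4), (4, 5), (5, 5), (6, 4)}; count = 7.

For each of the 49 pairs (x, y) ∈ F_7², evaluate f(x, y) mod 7. Record the zeros.
  x = 0: [0↦4, 1↦3, 2↦5, 3↦4, 4↦1, 5↦4, 6↦0]  zeros at y ∈ {6}
  x = 1: [0↦2, 1↦3, 2↦0, 3↦1, 4↦0, 5↦5, 6↦3]  zeros at y ∈ {2, 4}
  x = 2: [0↦6, 1↦4, 2↦5, 3↦3, 4↦6, 5↦1, 6↦3]  zeros at y ∈ ∅
  x = 3: [0↦4, 1↦1, 2↦1, 3↦5, 4↦0, 5↦1, 6↦2]  zeros at y ∈ {4}
  x = 4: [0↦5, 1↦3, 2↦4, 3↦2, 4↦5, 5↦0, 6↦2]  zeros at y ∈ {5}
  x = 5: [0↦4, 1↦5, 2↦2, 3↦3, 4↦2, 5↦0, 6↦5]  zeros at y ∈ {5}
  x = 6: [0↦3, 1↦2, 2↦4, 3↦3, 4↦0, 5↦3, 6↦6]  zeros at y ∈ {4}
Collecting zeros: affine points = {(0, 6), (1, 2), (1, 4), (3, 4), (4, 5), (5, 5), (6, 4)}.
Total count |C(F_7)_aff| = 7.


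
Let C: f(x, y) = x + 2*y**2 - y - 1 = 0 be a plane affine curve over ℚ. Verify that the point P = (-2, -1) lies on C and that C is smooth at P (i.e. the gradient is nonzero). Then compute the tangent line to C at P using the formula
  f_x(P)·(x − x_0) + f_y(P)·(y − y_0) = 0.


Tangent line at P: x - 5*y - 3 = 0.

Step 1: f(-2, -1) = 0, so P lies on C.
Step 2: partial derivatives
  f_x(x, y) = 1, f_y(x, y) = 4*y - 1.
  f_x(P) = 1, f_y(P) = -5 (gradient nonzero, so P is smooth).
Step 3: tangent line at P: 1·(x − -2) + -5·(y − -1) = 0.
Expanding: x - 5*y - 3 = 0.


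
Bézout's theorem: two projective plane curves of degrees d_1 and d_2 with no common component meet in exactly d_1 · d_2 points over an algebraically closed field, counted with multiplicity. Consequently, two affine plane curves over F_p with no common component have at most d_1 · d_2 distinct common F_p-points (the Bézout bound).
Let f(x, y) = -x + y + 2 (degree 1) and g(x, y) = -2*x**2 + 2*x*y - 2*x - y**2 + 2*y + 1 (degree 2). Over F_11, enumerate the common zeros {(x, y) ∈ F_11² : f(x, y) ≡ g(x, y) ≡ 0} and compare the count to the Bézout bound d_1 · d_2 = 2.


Common zeros: {(2, 0), (9, 7)}; count = 2; Bézout bound = 2.

deg(f) = 1, deg(g) = 2, so Bézout bound = 2.
Scan x ∈ F_11. For each x, list the y ∈ F_11 with f(x, y) ≡ 0 and those with g(x, y) ≡ 0 (mod 11); the common zeros in that column are the intersection.
  x = 0: f ≡ 0 at y ∈ {9}; g ≡ 0 at y ∈ ∅; common: ∅.
  x = 1: f ≡ 0 at y ∈ {10}; g ≡ 0 at y ∈ {1, 3}; common: ∅.
  x = 2: f ≡ 0 at y ∈ {0}; g ≡ 0 at y ∈ {0, 6}; common: {0}.
  x = 3: f ≡ 0 at y ∈ {1}; g ≡ 0 at y ∈ {2, 6}; common: ∅.
  x = 4: f ≡ 0 at y ∈ {2}; g ≡ 0 at y ∈ ∅; common: ∅.
  x = 5: f ≡ 0 at y ∈ {3}; g ≡ 0 at y ∈ ∅; common: ∅.
  x = 6: f ≡ 0 at y ∈ {4}; g ≡ 0 at y ∈ ∅; common: ∅.
  x = 7: f ≡ 0 at y ∈ {5}; g ≡ 0 at y ∈ ∅; common: ∅.
  x = 8: f ≡ 0 at y ∈ {6}; g ≡ 0 at y ∈ {0, 7}; common: ∅.
  x = 9: f ≡ 0 at y ∈ {7}; g ≡ 0 at y ∈ {2, 7}; common: {7}.
  x = 10: f ≡ 0 at y ∈ {8}; g ≡ 0 at y ∈ {1, 10}; common: ∅.
Collecting: common zeros = {(2, 0), (9, 7)}, so the count is 2.
Comparison with the Bézout bound: 2 ≤ 2 = deg(f)·deg(g), as expected for curves with no common component (the bound is attained).


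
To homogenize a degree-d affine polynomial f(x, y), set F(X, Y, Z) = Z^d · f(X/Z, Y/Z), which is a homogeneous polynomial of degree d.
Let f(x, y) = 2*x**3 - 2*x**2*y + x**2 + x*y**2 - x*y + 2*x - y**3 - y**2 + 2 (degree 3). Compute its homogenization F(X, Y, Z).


F(X, Y, Z) = 2*X**3 - 2*X**2*Y + X**2*Z + X*Y**2 - X*Y*Z + 2*X*Z**2 - Y**3 - Y**2*Z + 2*Z**3

deg(f) = 3.
Substitute x = X/Z, y = Y/Z into f, then multiply by Z^3.
  monomial 2·x^3·y^0 ↦ 2·X^3·Y^0·Z^0.
  monomial -2·x^2·y^1 ↦ -2·X^2·Y^1·Z^0.
  monomial 1·x^2·y^0 ↦ 1·X^2·Y^0·Z^1.
  monomial 1·x^1·y^2 ↦ 1·X^1·Y^2·Z^0.
  monomial -1·x^1·y^1 ↦ -1·X^1·Y^1·Z^1.
  monomial 2·x^1·y^0 ↦ 2·X^1·Y^0·Z^2.
  monomial -1·x^0·y^3 ↦ -1·X^0·Y^3·Z^0.
  monomial -1·x^0·y^2 ↦ -1·X^0·Y^2·Z^1.
  monomial 2·x^0·y^0 ↦ 2·X^0·Y^0·Z^3.
Collecting: F(X, Y, Z) = 2*X**3 - 2*X**2*Y + X**2*Z + X*Y**2 - X*Y*Z + 2*X*Z**2 - Y**3 - Y**2*Z + 2*Z**3.


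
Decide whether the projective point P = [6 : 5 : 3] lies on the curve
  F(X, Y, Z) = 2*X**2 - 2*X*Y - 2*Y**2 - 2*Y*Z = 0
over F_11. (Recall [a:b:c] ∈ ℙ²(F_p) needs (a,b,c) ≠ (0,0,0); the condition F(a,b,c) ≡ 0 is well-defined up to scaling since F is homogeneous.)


F(6,5,3) ≡ 9 (mod 11); P is NOT on the curve.

Evaluate F(6, 5, 3) term-by-term (mod 11).
  2*X**2 ↦ 2·36·1·1 = 72
  -2*X*Y ↦ -2·6·5·1 = -60
  -2*Y**2 ↦ -2·1·25·1 = -50
  -2*Y*Z ↦ -2·1·5·3 = -30
Sum: F(6, 5, 3) = (72) + (-60) + (-50) + (-30) = -68.
Reducing mod 11: -68 ≡ 9 (mod 11).
Since F(a, b, c) ≡ 9 ≠ 0 (mod 11), P does NOT lie on the curve.


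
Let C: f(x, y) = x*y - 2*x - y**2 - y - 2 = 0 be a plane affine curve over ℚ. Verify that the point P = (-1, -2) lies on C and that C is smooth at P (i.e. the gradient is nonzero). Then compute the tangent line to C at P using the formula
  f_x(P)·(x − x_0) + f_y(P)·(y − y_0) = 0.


Tangent line at P: -4*x + 2*y = 0.

Step 1: f(-1, -2) = 0, so P lies on C.
Step 2: partial derivatives
  f_x(x, y) = y - 2, f_y(x, y) = x - 2*y - 1.
  f_x(P) = -4, f_y(P) = 2 (gradient nonzero, so P is smooth).
Step 3: tangent line at P: -4·(x − -1) + 2·(y − -2) = 0.
Expanding: -4*x + 2*y = 0.


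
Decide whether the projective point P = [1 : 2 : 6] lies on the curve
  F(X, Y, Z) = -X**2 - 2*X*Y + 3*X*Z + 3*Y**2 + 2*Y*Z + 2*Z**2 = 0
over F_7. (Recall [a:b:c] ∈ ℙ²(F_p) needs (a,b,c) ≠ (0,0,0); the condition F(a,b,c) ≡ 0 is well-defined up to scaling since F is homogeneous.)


F(1,2,6) ≡ 2 (mod 7); P is NOT on the curve.

Evaluate F(1, 2, 6) term-by-term (mod 7).
  -X**2 ↦ -1·1·1·1 = -1
  -2*X*Y ↦ -2·1·2·1 = -4
  3*X*Z ↦ 3·1·1·6 = 18
  3*Y**2 ↦ 3·1·4·1 = 12
  2*Y*Z ↦ 2·1·2·6 = 24
  2*Z**2 ↦ 2·1·1·36 = 72
Sum: F(1, 2, 6) = (-1) + (-4) + (18) + (12) + (24) + (72) = 121.
Reducing mod 7: 121 ≡ 2 (mod 7).
Since F(a, b, c) ≡ 2 ≠ 0 (mod 7), P does NOT lie on the curve.


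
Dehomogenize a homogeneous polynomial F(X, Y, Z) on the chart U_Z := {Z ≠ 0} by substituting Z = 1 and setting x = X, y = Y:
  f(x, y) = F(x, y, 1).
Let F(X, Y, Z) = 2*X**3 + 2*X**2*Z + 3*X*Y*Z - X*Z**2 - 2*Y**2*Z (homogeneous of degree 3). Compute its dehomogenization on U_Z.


f(x, y) = 2*x**3 + 2*x**2 + 3*x*y - x - 2*y**2

On U_Z we set Z = 1. Each monomial c·X^i·Y^j·Z^k in F becomes c·x^i·y^j·1^k = c·x^i·y^j.
Substituting Z = 1: F(X, Y, 1) = 2*x**3 + 2*x**2 + 3*x*y - x - 2*y**2.
Note: deg(f) ≤ deg(F) = 3; strict inequality happens when F is divisible by Z (lost terms).


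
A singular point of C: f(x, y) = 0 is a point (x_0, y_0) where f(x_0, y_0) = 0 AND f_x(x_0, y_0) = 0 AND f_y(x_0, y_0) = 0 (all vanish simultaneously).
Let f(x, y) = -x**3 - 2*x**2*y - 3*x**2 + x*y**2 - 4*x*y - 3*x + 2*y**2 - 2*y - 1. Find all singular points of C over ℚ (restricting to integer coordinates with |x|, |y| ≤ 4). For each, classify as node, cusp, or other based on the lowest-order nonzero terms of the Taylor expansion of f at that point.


Singular points: {(-1, 0)}; classification: cusp.

Compute partial derivatives:
  f_x = -3*x**2 - 4*x*y - 6*x + y**2 - 4*y - 3.
  f_y = -2*x**2 + 2*x*y - 4*x + 4*y - 2.
Scan x_0 ∈ {−4, ..., 4}. For each x_0, f_y(x_0, y) is a polynomial in y; find its integer roots y ∈ {−4, ..., 4}, then test f_x and f at those candidates.
  x = -4: f_y(-4, y) = -4*y - 18; no integer root y with |y| ≤ 4.
  x = -3: f_y(-3, y) = -2*y - 8; vanishes at y ∈ {-4}. (-3, -4): f_x = -28 ≠ 0.
  x = -2: f_y(-2, y) = -2; no integer root y with |y| ≤ 4.
  x = -1: f_y(-1, y) = 2*y; vanishes at y ∈ {0}. (-1, 0): f_x = 0, f = 0 — SINGULAR.
  x = 0: f_y(0, y) = 4*y - 2; no integer root y with |y| ≤ 4.
  x = 1: f_y(1, y) = 6*y - 8; no integer root y with |y| ≤ 4.
  x = 2: f_y(2, y) = 8*y - 18; no integer root y with |y| ≤ 4.
  x = 3: f_y(3, y) = 10*y - 32; no integer root y with |y| ≤ 4.
  x = 4: f_y(4, y) = 12*y - 50; no integer root y with |y| ≤ 4.
Only singular point on the grid: (-1, 0).
Classify: substitute x = -1 + u, y = 0 + v and expand: f = -u**3 - 2*u**2*v + u*v**2 + v**2.
No constant or linear terms (consistent with a singular point). Quadratic part: v**2. Cubic part: -u**3 - 2*u**2*v + u*v**2.
The quadratic part v**2 is a perfect square, so there is a single (double) tangent line v = 0, i.e. y = 0. Restricting the cubic part to that line (v = 0) leaves -u**3 ≠ 0, so f is not divisible by v and the branch is v² ≈ u**3 to lowest order — this is a cusp.
Classification: cusp.


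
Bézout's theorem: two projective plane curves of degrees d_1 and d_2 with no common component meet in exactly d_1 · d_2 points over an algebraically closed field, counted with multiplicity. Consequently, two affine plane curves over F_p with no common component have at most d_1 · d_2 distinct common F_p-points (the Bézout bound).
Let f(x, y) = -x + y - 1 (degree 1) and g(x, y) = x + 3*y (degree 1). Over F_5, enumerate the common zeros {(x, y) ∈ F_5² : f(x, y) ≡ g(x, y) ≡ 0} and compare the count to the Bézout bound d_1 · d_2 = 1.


Common zeros: {(3, 4)}; count = 1; Bézout bound = 1.

deg(f) = 1, deg(g) = 1, so Bézout bound = 1.
Scan x ∈ F_5. For each x, list the y ∈ F_5 with f(x, y) ≡ 0 and those with g(x, y) ≡ 0 (mod 5); the common zeros in that column are the intersection.
  x = 0: f ≡ 0 at y ∈ {1}; g ≡ 0 at y ∈ {0}; common: ∅.
  x = 1: f ≡ 0 at y ∈ {2}; g ≡ 0 at y ∈ {3}; common: ∅.
  x = 2: f ≡ 0 at y ∈ {3}; g ≡ 0 at y ∈ {1}; common: ∅.
  x = 3: f ≡ 0 at y ∈ {4}; g ≡ 0 at y ∈ {4}; common: {4}.
  x = 4: f ≡ 0 at y ∈ {0}; g ≡ 0 at y ∈ {2}; common: ∅.
Collecting: common zeros = {(3, 4)}, so the count is 1.
Comparison with the Bézout bound: 1 ≤ 1 = deg(f)·deg(g), as expected for curves with no common component (the bound is attained).


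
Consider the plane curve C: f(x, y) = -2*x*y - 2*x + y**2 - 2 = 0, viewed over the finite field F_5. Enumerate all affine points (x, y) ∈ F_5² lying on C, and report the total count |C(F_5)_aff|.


Affine F_5-points: {(1, 1), (2, 2), (4, 0), (4, 3)}; count = 4.

For each of the 25 pairs (x, y) ∈ F_5², evaluate f(x, y) mod 5. Record the zeros.
  x = 0: [0↦3, 1↦4, 2↦2, 3↦2, 4↦4]  zeros at y ∈ ∅
  x = 1: [0↦1, 1↦0, 2↦1, 3↦4, 4↦4]  zeros at y ∈ {1}
  x = 2: [0↦4, 1↦1, 2↦0, 3↦1, 4↦4]  zeros at y ∈ {2}
  x = 3: [0↦2, 1↦2, 2↦4, 3↦3, 4↦4]  zeros at y ∈ ∅
  x = 4: [0↦0, 1↦3, 2↦3, 3↦0, 4↦4]  zeros at y ∈ {0, 3}
Collecting zeros: affine points = {(1, 1), (2, 2), (4, 0), (4, 3)}.
Total count |C(F_5)_aff| = 4.


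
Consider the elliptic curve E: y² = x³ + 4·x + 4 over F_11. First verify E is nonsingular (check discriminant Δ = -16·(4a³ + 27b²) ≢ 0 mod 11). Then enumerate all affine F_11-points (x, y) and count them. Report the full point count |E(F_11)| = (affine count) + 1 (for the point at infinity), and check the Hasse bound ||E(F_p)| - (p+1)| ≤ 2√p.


Affine points = {(0, 2), (0, 9), (1, 3), (1, 8), (2, 3), (2, 8), (7, 1), (7, 10), (8, 3), (8, 8)}; affine count = 10; |E(F_11)| = 11.

Discriminant check: Δ ∝ 4a³ + 27b² = 4·4³ + 27·4² = 4·64 + 27·16 ≡ 6 (mod 11). Nonzero ⇒ E is nonsingular.
For each x ∈ F_11, compute rhs = x³ + 4·x + 4 mod 11, then count y ∈ F_11 with y² ≡ rhs.
  x = 0: rhs = 4, matching y values: 2, 9 (2 points).
  x = 1: rhs = 9, matching y values: 3, 8 (2 points).
  x = 2: rhs = 9, matching y values: 3, 8 (2 points).
  x = 3: rhs = 10, matching y values: none (0 points).
  x = 4: rhs = 7, matching y values: none (0 points).
  x = 5: rhs = 6, matching y values: none (0 points).
  x = 6: rhs = 2, matching y values: none (0 points).
  x = 7: rhs = 1, matching y values: 1, 10 (2 points).
  x = 8: rhs = 9, matching y values: 3, 8 (2 points).
  x = 9: rhs = 10, matching y values: none (0 points).
  x = 10: rhs = 10, matching y values: none (0 points).
Total affine count: 10.
Full point count |E(F_11)| = 10 + 1 = 11.
Hasse bound: |11 − (11+1)| = |-1| = 1 ≤ 2√11 ≈ 6.6332 ✓.


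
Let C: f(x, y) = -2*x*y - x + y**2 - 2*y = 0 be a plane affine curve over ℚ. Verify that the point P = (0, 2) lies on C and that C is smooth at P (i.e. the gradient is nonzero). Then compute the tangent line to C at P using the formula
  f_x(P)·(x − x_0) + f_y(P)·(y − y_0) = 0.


Tangent line at P: -5*x + 2*y - 4 = 0.

Step 1: f(0, 2) = 0, so P lies on C.
Step 2: partial derivatives
  f_x(x, y) = -2*y - 1, f_y(x, y) = -2*x + 2*y - 2.
  f_x(P) = -5, f_y(P) = 2 (gradient nonzero, so P is smooth).
Step 3: tangent line at P: -5·(x − 0) + 2·(y − 2) = 0.
Expanding: -5*x + 2*y - 4 = 0.


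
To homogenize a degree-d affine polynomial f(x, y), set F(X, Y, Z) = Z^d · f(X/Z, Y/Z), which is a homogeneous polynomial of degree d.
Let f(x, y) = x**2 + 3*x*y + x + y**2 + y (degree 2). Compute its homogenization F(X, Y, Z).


F(X, Y, Z) = X**2 + 3*X*Y + X*Z + Y**2 + Y*Z

deg(f) = 2.
Substitute x = X/Z, y = Y/Z into f, then multiply by Z^2.
  monomial 1·x^2·y^0 ↦ 1·X^2·Y^0·Z^0.
  monomial 3·x^1·y^1 ↦ 3·X^1·Y^1·Z^0.
  monomial 1·x^1·y^0 ↦ 1·X^1·Y^0·Z^1.
  monomial 1·x^0·y^2 ↦ 1·X^0·Y^2·Z^0.
  monomial 1·x^0·y^1 ↦ 1·X^0·Y^1·Z^1.
Collecting: F(X, Y, Z) = X**2 + 3*X*Y + X*Z + Y**2 + Y*Z.
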